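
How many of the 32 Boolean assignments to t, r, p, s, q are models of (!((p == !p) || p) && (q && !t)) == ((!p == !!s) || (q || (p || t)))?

6

Initial set: {((!((p == !p) || p) && (q && !t)) == ((!p == !!s) || (q || (p || t))))}.
((!((p == !p) || p) && (q && !t)) == ((!p == !!s) || (q || (p || t)))): β-rule — branch into (!((p == !p) || p) && (q && !t)), ((!p == !!s) || (q || (p || t)))  //  !(!((p == !p) || p) && (q && !t)), !((!p == !!s) || (q || (p || t))).
  branch 1 (add (!((p == !p) || p) && (q && !t)), ((!p == !!s) || (q || (p || t)))):
    (!((p == !p) || p) && (q && !t)): α-rule — add !((p == !p) || p), (q && !t).
    !((p == !p) || p): α-rule — add !(p == !p), !p.
    (q && !t): α-rule — add q, !t.
    ((!p == !!s) || (q || (p || t))): β-rule — branch into (!p == !!s)  //  (q || (p || t)).
      branch 1.1 (add (!p == !!s)):
        !(p == !p): β-rule — branch into p, !!p  //  !p, !p.
          branch 1.1.1 (add p, !!p):
            × closes — contains both p and !p.
          branch 1.1.2 (add !p, !p):
            (!p == !!s): β-rule — branch into !p, !!s  //  !!p, !!!s.
              branch 1.1.2.1 (add !p, !!s):
                !!s: drop double negation, giving s.
                ○ open, literals {p=F, q=T, s=T, t=F}.
              branch 1.1.2.2 (add !!p, !!!s):
                × closes — contains both p and !p.
      branch 1.2 (add (q || (p || t))):
        !(p == !p): β-rule — branch into p, !!p  //  !p, !p.
          branch 1.2.1 (add p, !!p):
            × closes — contains both p and !p.
          branch 1.2.2 (add !p, !p):
            (q || (p || t)): β-rule — branch into q  //  (p || t).
              branch 1.2.2.1 (add q):
                ○ open, literals {p=F, q=T, t=F}.
              branch 1.2.2.2 (add (p || t)):
                (p || t): β-rule — branch into p  //  t.
                  branch 1.2.2.2.1 (add p):
                    × closes — contains both p and !p.
                  branch 1.2.2.2.2 (add t):
                    × closes — contains both t and !t.
  branch 2 (add !(!((p == !p) || p) && (q && !t)), !((!p == !!s) || (q || (p || t)))):
    !((!p == !!s) || (q || (p || t))): α-rule — add !(!p == !!s), !(q || (p || t)).
    !(q || (p || t)): α-rule — add !q, !(p || t).
    !(p || t): α-rule — add !p, !t.
    !(!((p == !p) || p) && (q && !t)): β-rule — branch into !!((p == !p) || p)  //  !(q && !t).
      branch 2.1 (add !!((p == !p) || p)):
        !(!p == !!s): β-rule — branch into !p, !!!s  //  !!p, !!s.
          branch 2.1.1 (add !p, !!!s):
            !!!s: drop double negation, giving !s.
            !!((p == !p) || p): β-rule — branch into (p == !p)  //  p.
              branch 2.1.1.1 (add (p == !p)):
                (p == !p): β-rule — branch into p, !p  //  !p, !!p.
                  branch 2.1.1.1.1 (add p, !p):
                    × closes — contains both p and !p.
                  branch 2.1.1.1.2 (add !p, !!p):
                    × closes — contains both p and !p.
              branch 2.1.1.2 (add p):
                × closes — contains both p and !p.
          branch 2.1.2 (add !!p, !!s):
            × closes — contains both p and !p.
      branch 2.2 (add !(q && !t)):
        !(!p == !!s): β-rule — branch into !p, !!!s  //  !!p, !!s.
          branch 2.2.1 (add !p, !!!s):
            !!!s: drop double negation, giving !s.
            !(q && !t): β-rule — branch into !q  //  !!t.
              branch 2.2.1.1 (add !q):
                ○ open, literals {p=F, q=F, s=F, t=F}.
              branch 2.2.1.2 (add !!t):
                × closes — contains both t and !t.
          branch 2.2.2 (add !!p, !!s):
            × closes — contains both p and !p.
11 branches closed, 3 open.
Each open branch fixes some atoms; the unmentioned ones are free. Counting distinct full assignments: branch {p=F, q=T, s=T, t=F} (r) contributes 2 new; branch {p=F, q=T, t=F} (r, s) contributes 2 new; branch {p=F, q=F, s=F, t=F} (r) contributes 2 new. Total: 6.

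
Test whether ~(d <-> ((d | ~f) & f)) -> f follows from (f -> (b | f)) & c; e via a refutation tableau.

Initial set: {((f -> (b | f)) & c); e; ~(~(d <-> ((d | ~f) & f)) -> f)}.
((f -> (b | f)) & c): α-rule — add (f -> (b | f)), c.
~(~(d <-> ((d | ~f) & f)) -> f): α-rule — add ~(d <-> ((d | ~f) & f)), ~f.
(f -> (b | f)): β-rule — branch into ~f  //  (b | f).
  branch 1 (add ~f):
    ~(d <-> ((d | ~f) & f)): β-rule — branch into d, ~((d | ~f) & f)  //  ~d, ((d | ~f) & f).
      branch 1.1 (add d, ~((d | ~f) & f)):
        ~((d | ~f) & f): β-rule — branch into ~(d | ~f)  //  ~f.
          branch 1.1.1 (add ~(d | ~f)):
            ~(d | ~f): α-rule — add ~d, ~~f.
            × closes — contains both d and ~d.
          branch 1.1.2 (add ~f):
            ○ open, literals {c=true, d=true, e=true, f=false}.
      branch 1.2 (add ~d, ((d | ~f) & f)):
        ((d | ~f) & f): α-rule — add (d | ~f), f.
        × closes — contains both f and ~f.
  branch 2 (add (b | f)):
    ~(d <-> ((d | ~f) & f)): β-rule — branch into d, ~((d | ~f) & f)  //  ~d, ((d | ~f) & f).
      branch 2.1 (add d, ~((d | ~f) & f)):
        (b | f): β-rule — branch into b  //  f.
          branch 2.1.1 (add b):
            ~((d | ~f) & f): β-rule — branch into ~(d | ~f)  //  ~f.
              branch 2.1.1.1 (add ~(d | ~f)):
                ~(d | ~f): α-rule — add ~d, ~~f.
                × closes — contains both d and ~d.
              branch 2.1.1.2 (add ~f):
                ○ open, literals {b=true, c=true, d=true, e=true, f=false}.
          branch 2.1.2 (add f):
            × closes — contains both f and ~f.
      branch 2.2 (add ~d, ((d | ~f) & f)):
        ((d | ~f) & f): α-rule — add (d | ~f), f.
        × closes — contains both f and ~f.
5 branches closed, 2 open.
An open branch gives a countermodel: c=true, d=true, e=true, f=false (unmentioned atoms arbitrary); the premises hold there but the conclusion fails.

No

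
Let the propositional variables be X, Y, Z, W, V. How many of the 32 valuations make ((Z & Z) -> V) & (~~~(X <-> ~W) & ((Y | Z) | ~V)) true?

Initial set: {(((Z & Z) -> V) & (~~~(X <-> ~W) & ((Y | Z) | ~V)))}.
(((Z & Z) -> V) & (~~~(X <-> ~W) & ((Y | Z) | ~V))): α-rule — add ((Z & Z) -> V), (~~~(X <-> ~W) & ((Y | Z) | ~V)).
(~~~(X <-> ~W) & ((Y | Z) | ~V)): α-rule — add ~~~(X <-> ~W), ((Y | Z) | ~V).
~~~(X <-> ~W): drop double negation, giving ~(X <-> ~W).
((Z & Z) -> V): β-rule — branch into ~(Z & Z)  //  V.
  branch 1 (add ~(Z & Z)):
    ((Y | Z) | ~V): β-rule — branch into (Y | Z)  //  ~V.
      branch 1.1 (add (Y | Z)):
        ~(X <-> ~W): β-rule — branch into X, ~~W  //  ~X, ~W.
          branch 1.1.1 (add X, ~~W):
            ~(Z & Z): β-rule — branch into ~Z  //  ~Z.
              branch 1.1.1.1 (add ~Z):
                (Y | Z): β-rule — branch into Y  //  Z.
                  branch 1.1.1.1.1 (add Y):
                    ○ open, literals {W=T, X=T, Y=T, Z=F}.
                  branch 1.1.1.1.2 (add Z):
                    × closes — contains both Z and ~Z.
              branch 1.1.1.2 (add ~Z):
                (Y | Z): β-rule — branch into Y  //  Z.
                  branch 1.1.1.2.1 (add Y):
                    ○ open, literals {W=T, X=T, Y=T, Z=F}.
                  branch 1.1.1.2.2 (add Z):
                    × closes — contains both Z and ~Z.
          branch 1.1.2 (add ~X, ~W):
            ~(Z & Z): β-rule — branch into ~Z  //  ~Z.
              branch 1.1.2.1 (add ~Z):
                (Y | Z): β-rule — branch into Y  //  Z.
                  branch 1.1.2.1.1 (add Y):
                    ○ open, literals {W=F, X=F, Y=T, Z=F}.
                  branch 1.1.2.1.2 (add Z):
                    × closes — contains both Z and ~Z.
              branch 1.1.2.2 (add ~Z):
                (Y | Z): β-rule — branch into Y  //  Z.
                  branch 1.1.2.2.1 (add Y):
                    ○ open, literals {W=F, X=F, Y=T, Z=F}.
                  branch 1.1.2.2.2 (add Z):
                    × closes — contains both Z and ~Z.
      branch 1.2 (add ~V):
        ~(X <-> ~W): β-rule — branch into X, ~~W  //  ~X, ~W.
          branch 1.2.1 (add X, ~~W):
            ~(Z & Z): β-rule — branch into ~Z  //  ~Z.
              branch 1.2.1.1 (add ~Z):
                ○ open, literals {V=F, W=T, X=T, Z=F}.
              branch 1.2.1.2 (add ~Z):
                ○ open, literals {V=F, W=T, X=T, Z=F}.
          branch 1.2.2 (add ~X, ~W):
            ~(Z & Z): β-rule — branch into ~Z  //  ~Z.
              branch 1.2.2.1 (add ~Z):
                ○ open, literals {V=F, W=F, X=F, Z=F}.
              branch 1.2.2.2 (add ~Z):
                ○ open, literals {V=F, W=F, X=F, Z=F}.
  branch 2 (add V):
    ((Y | Z) | ~V): β-rule — branch into (Y | Z)  //  ~V.
      branch 2.1 (add (Y | Z)):
        ~(X <-> ~W): β-rule — branch into X, ~~W  //  ~X, ~W.
          branch 2.1.1 (add X, ~~W):
            (Y | Z): β-rule — branch into Y  //  Z.
              branch 2.1.1.1 (add Y):
                ○ open, literals {V=T, W=T, X=T, Y=T}.
              branch 2.1.1.2 (add Z):
                ○ open, literals {V=T, W=T, X=T, Z=T}.
          branch 2.1.2 (add ~X, ~W):
            (Y | Z): β-rule — branch into Y  //  Z.
              branch 2.1.2.1 (add Y):
                ○ open, literals {V=T, W=F, X=F, Y=T}.
              branch 2.1.2.2 (add Z):
                ○ open, literals {V=T, W=F, X=F, Z=T}.
      branch 2.2 (add ~V):
        × closes — contains both V and ~V.
5 branches closed, 12 open.
Each open branch fixes some atoms; the unmentioned ones are free. Counting distinct full assignments: branch {W=T, X=T, Y=T, Z=F} (V) contributes 2 new; branch {W=T, X=T, Y=T, Z=F} (V) contributes 0 new; branch {W=F, X=F, Y=T, Z=F} (V) contributes 2 new; branch {W=F, X=F, Y=T, Z=F} (V) contributes 0 new; branch {V=F, W=T, X=T, Z=F} (Y) contributes 1 new; branch {V=F, W=T, X=T, Z=F} (Y) contributes 0 new; branch {V=F, W=F, X=F, Z=F} (Y) contributes 1 new; branch {V=F, W=F, X=F, Z=F} (Y) contributes 0 new; branch {V=T, W=T, X=T, Y=T} (Z) contributes 1 new; branch {V=T, W=T, X=T, Z=T} (Y) contributes 1 new; branch {V=T, W=F, X=F, Y=T} (Z) contributes 1 new; branch {V=T, W=F, X=F, Z=T} (Y) contributes 1 new. Total: 10.

10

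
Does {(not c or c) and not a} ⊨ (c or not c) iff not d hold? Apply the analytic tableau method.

Initial set: {T ((not c or c) and not a); F ((c or not c) iff not d)}.
T ((not c or c) and not a): α-rule — add T (not c or c), T not a.
F ((c or not c) iff not d): β-rule — branch into T (c or not c), F not d  //  F (c or not c), T not d.
  branch 1 (add T (c or not c), F not d):
    T (not c or c): β-rule — branch into T not c  //  T c.
      branch 1.1 (add T not c):
        T (c or not c): β-rule — branch into T c  //  T not c.
          branch 1.1.1 (add T c):
            × closes — contains both c and not c.
          branch 1.1.2 (add T not c):
            ○ open, literals {a=0, c=0, d=1}.
      branch 1.2 (add T c):
        T (c or not c): β-rule — branch into T c  //  T not c.
          branch 1.2.1 (add T c):
            ○ open, literals {a=0, c=1, d=1}.
          branch 1.2.2 (add T not c):
            × closes — contains both c and not c.
  branch 2 (add F (c or not c), T not d):
    F (c or not c): α-rule — add F c, F not c.
    × closes — contains both c and not c.
3 branches closed, 2 open.
An open branch gives a countermodel: a=0, c=0, d=1 (unmentioned atoms arbitrary); the premises hold there but the conclusion fails.

No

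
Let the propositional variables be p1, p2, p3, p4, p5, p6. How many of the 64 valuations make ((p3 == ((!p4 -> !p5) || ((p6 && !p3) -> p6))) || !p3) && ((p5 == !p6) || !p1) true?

48

Initial set: {T (((p3 == ((!p4 -> !p5) || ((p6 && !p3) -> p6))) || !p3) && ((p5 == !p6) || !p1))}.
T (((p3 == ((!p4 -> !p5) || ((p6 && !p3) -> p6))) || !p3) && ((p5 == !p6) || !p1)): α-rule — add T ((p3 == ((!p4 -> !p5) || ((p6 && !p3) -> p6))) || !p3), T ((p5 == !p6) || !p1).
T ((p3 == ((!p4 -> !p5) || ((p6 && !p3) -> p6))) || !p3): β-rule — branch into T (p3 == ((!p4 -> !p5) || ((p6 && !p3) -> p6)))  //  T !p3.
  branch 1 (add T (p3 == ((!p4 -> !p5) || ((p6 && !p3) -> p6)))):
    T ((p5 == !p6) || !p1): β-rule — branch into T (p5 == !p6)  //  T !p1.
      branch 1.1 (add T (p5 == !p6)):
        T (p3 == ((!p4 -> !p5) || ((p6 && !p3) -> p6))): β-rule — branch into T p3, T ((!p4 -> !p5) || ((p6 && !p3) -> p6))  //  F p3, F ((!p4 -> !p5) || ((p6 && !p3) -> p6)).
          branch 1.1.1 (add T p3, T ((!p4 -> !p5) || ((p6 && !p3) -> p6))):
            T (p5 == !p6): β-rule — branch into T p5, T !p6  //  F p5, F !p6.
              branch 1.1.1.1 (add T p5, T !p6):
                T ((!p4 -> !p5) || ((p6 && !p3) -> p6)): β-rule — branch into T (!p4 -> !p5)  //  T ((p6 && !p3) -> p6).
                  branch 1.1.1.1.1 (add T (!p4 -> !p5)):
                    T (!p4 -> !p5): β-rule — branch into F !p4  //  T !p5.
                      branch 1.1.1.1.1.1 (add F !p4):
                        ○ open, literals {p3=1, p4=1, p5=1, p6=0}.
                      branch 1.1.1.1.1.2 (add T !p5):
                        × closes — contains both p5 and !p5.
                  branch 1.1.1.1.2 (add T ((p6 && !p3) -> p6)):
                    T ((p6 && !p3) -> p6): β-rule — branch into F (p6 && !p3)  //  T p6.
                      branch 1.1.1.1.2.1 (add F (p6 && !p3)):
                        F (p6 && !p3): β-rule — branch into F p6  //  F !p3.
                          branch 1.1.1.1.2.1.1 (add F p6):
                            ○ open, literals {p3=1, p5=1, p6=0}.
                          branch 1.1.1.1.2.1.2 (add F !p3):
                            ○ open, literals {p3=1, p5=1, p6=0}.
                      branch 1.1.1.1.2.2 (add T p6):
                        × closes — contains both p6 and !p6.
              branch 1.1.1.2 (add F p5, F !p6):
                T ((!p4 -> !p5) || ((p6 && !p3) -> p6)): β-rule — branch into T (!p4 -> !p5)  //  T ((p6 && !p3) -> p6).
                  branch 1.1.1.2.1 (add T (!p4 -> !p5)):
                    T (!p4 -> !p5): β-rule — branch into F !p4  //  T !p5.
                      branch 1.1.1.2.1.1 (add F !p4):
                        ○ open, literals {p3=1, p4=1, p5=0, p6=1}.
                      branch 1.1.1.2.1.2 (add T !p5):
                        ○ open, literals {p3=1, p5=0, p6=1}.
                  branch 1.1.1.2.2 (add T ((p6 && !p3) -> p6)):
                    T ((p6 && !p3) -> p6): β-rule — branch into F (p6 && !p3)  //  T p6.
                      branch 1.1.1.2.2.1 (add F (p6 && !p3)):
                        F (p6 && !p3): β-rule — branch into F p6  //  F !p3.
                          branch 1.1.1.2.2.1.1 (add F p6):
                            × closes — contains both p6 and !p6.
                          branch 1.1.1.2.2.1.2 (add F !p3):
                            ○ open, literals {p3=1, p5=0, p6=1}.
                      branch 1.1.1.2.2.2 (add T p6):
                        ○ open, literals {p3=1, p5=0, p6=1}.
          branch 1.1.2 (add F p3, F ((!p4 -> !p5) || ((p6 && !p3) -> p6))):
            F ((!p4 -> !p5) || ((p6 && !p3) -> p6)): α-rule — add F (!p4 -> !p5), F ((p6 && !p3) -> p6).
            F (!p4 -> !p5): α-rule — add T !p4, F !p5.
            F ((p6 && !p3) -> p6): α-rule — add T (p6 && !p3), F p6.
            T (p6 && !p3): α-rule — add T p6, T !p3.
            × closes — contains both p6 and !p6.
      branch 1.2 (add T !p1):
        T (p3 == ((!p4 -> !p5) || ((p6 && !p3) -> p6))): β-rule — branch into T p3, T ((!p4 -> !p5) || ((p6 && !p3) -> p6))  //  F p3, F ((!p4 -> !p5) || ((p6 && !p3) -> p6)).
          branch 1.2.1 (add T p3, T ((!p4 -> !p5) || ((p6 && !p3) -> p6))):
            T ((!p4 -> !p5) || ((p6 && !p3) -> p6)): β-rule — branch into T (!p4 -> !p5)  //  T ((p6 && !p3) -> p6).
              branch 1.2.1.1 (add T (!p4 -> !p5)):
                T (!p4 -> !p5): β-rule — branch into F !p4  //  T !p5.
                  branch 1.2.1.1.1 (add F !p4):
                    ○ open, literals {p1=0, p3=1, p4=1}.
                  branch 1.2.1.1.2 (add T !p5):
                    ○ open, literals {p1=0, p3=1, p5=0}.
              branch 1.2.1.2 (add T ((p6 && !p3) -> p6)):
                T ((p6 && !p3) -> p6): β-rule — branch into F (p6 && !p3)  //  T p6.
                  branch 1.2.1.2.1 (add F (p6 && !p3)):
                    F (p6 && !p3): β-rule — branch into F p6  //  F !p3.
                      branch 1.2.1.2.1.1 (add F p6):
                        ○ open, literals {p1=0, p3=1, p6=0}.
                      branch 1.2.1.2.1.2 (add F !p3):
                        ○ open, literals {p1=0, p3=1}.
                  branch 1.2.1.2.2 (add T p6):
                    ○ open, literals {p1=0, p3=1, p6=1}.
          branch 1.2.2 (add F p3, F ((!p4 -> !p5) || ((p6 && !p3) -> p6))):
            F ((!p4 -> !p5) || ((p6 && !p3) -> p6)): α-rule — add F (!p4 -> !p5), F ((p6 && !p3) -> p6).
            F (!p4 -> !p5): α-rule — add T !p4, F !p5.
            F ((p6 && !p3) -> p6): α-rule — add T (p6 && !p3), F p6.
            T (p6 && !p3): α-rule — add T p6, T !p3.
            × closes — contains both p6 and !p6.
  branch 2 (add T !p3):
    T ((p5 == !p6) || !p1): β-rule — branch into T (p5 == !p6)  //  T !p1.
      branch 2.1 (add T (p5 == !p6)):
        T (p5 == !p6): β-rule — branch into T p5, T !p6  //  F p5, F !p6.
          branch 2.1.1 (add T p5, T !p6):
            ○ open, literals {p3=0, p5=1, p6=0}.
          branch 2.1.2 (add F p5, F !p6):
            ○ open, literals {p3=0, p5=0, p6=1}.
      branch 2.2 (add T !p1):
        ○ open, literals {p1=0, p3=0}.
5 branches closed, 15 open.
Each open branch fixes some atoms; the unmentioned ones are free. Counting distinct full assignments: branch {p3=1, p4=1, p5=1, p6=0} (p1, p2) contributes 4 new; branch {p3=1, p5=1, p6=0} (p1, p2, p4) contributes 4 new; branch {p3=1, p5=1, p6=0} (p1, p2, p4) contributes 0 new; branch {p3=1, p4=1, p5=0, p6=1} (p1, p2) contributes 4 new; branch {p3=1, p5=0, p6=1} (p1, p2, p4) contributes 4 new; branch {p3=1, p5=0, p6=1} (p1, p2, p4) contributes 0 new; branch {p3=1, p5=0, p6=1} (p1, p2, p4) contributes 0 new; branch {p1=0, p3=1, p4=1} (p2, p5, p6) contributes 4 new; branch {p1=0, p3=1, p5=0} (p2, p4, p6) contributes 2 new; branch {p1=0, p3=1, p6=0} (p2, p4, p5) contributes 0 new; branch {p1=0, p3=1} (p2, p4, p5, p6) contributes 2 new; branch {p1=0, p3=1, p6=1} (p2, p4, p5) contributes 0 new; branch {p3=0, p5=1, p6=0} (p1, p2, p4) contributes 8 new; branch {p3=0, p5=0, p6=1} (p1, p2, p4) contributes 8 new; branch {p1=0, p3=0} (p2, p4, p5, p6) contributes 8 new. Total: 48.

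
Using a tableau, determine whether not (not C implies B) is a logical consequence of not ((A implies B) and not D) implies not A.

No

Initial set: {(not ((A implies B) and not D) implies not A); not not (not C implies B)}.
(not ((A implies B) and not D) implies not A): β-rule — branch into not not ((A implies B) and not D)  //  not A.
  branch 1 (add not not ((A implies B) and not D)):
    not not ((A implies B) and not D): α-rule — add (A implies B), not D.
    not not (not C implies B): β-rule — branch into not not C  //  B.
      branch 1.1 (add not not C):
        (A implies B): β-rule — branch into not A  //  B.
          branch 1.1.1 (add not A):
            ○ open, literals {A=false, C=true, D=false}.
          branch 1.1.2 (add B):
            ○ open, literals {B=true, C=true, D=false}.
      branch 1.2 (add B):
        (A implies B): β-rule — branch into not A  //  B.
          branch 1.2.1 (add not A):
            ○ open, literals {A=false, B=true, D=false}.
          branch 1.2.2 (add B):
            ○ open, literals {B=true, D=false}.
  branch 2 (add not A):
    not not (not C implies B): β-rule — branch into not not C  //  B.
      branch 2.1 (add not not C):
        ○ open, literals {A=false, C=true}.
      branch 2.2 (add B):
        ○ open, literals {A=false, B=true}.
0 branches closed, 6 open.
An open branch gives a countermodel: A=false, C=true, D=false (unmentioned atoms arbitrary); the premises hold there but the conclusion fails.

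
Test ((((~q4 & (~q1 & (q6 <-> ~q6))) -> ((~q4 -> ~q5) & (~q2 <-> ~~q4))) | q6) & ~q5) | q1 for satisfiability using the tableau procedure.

Initial set: {(((((~q4 & (~q1 & (q6 <-> ~q6))) -> ((~q4 -> ~q5) & (~q2 <-> ~~q4))) | q6) & ~q5) | q1)}.
(((((~q4 & (~q1 & (q6 <-> ~q6))) -> ((~q4 -> ~q5) & (~q2 <-> ~~q4))) | q6) & ~q5) | q1): β-rule — branch into ((((~q4 & (~q1 & (q6 <-> ~q6))) -> ((~q4 -> ~q5) & (~q2 <-> ~~q4))) | q6) & ~q5)  //  q1.
  branch 1 (add ((((~q4 & (~q1 & (q6 <-> ~q6))) -> ((~q4 -> ~q5) & (~q2 <-> ~~q4))) | q6) & ~q5)):
    ((((~q4 & (~q1 & (q6 <-> ~q6))) -> ((~q4 -> ~q5) & (~q2 <-> ~~q4))) | q6) & ~q5): α-rule — add (((~q4 & (~q1 & (q6 <-> ~q6))) -> ((~q4 -> ~q5) & (~q2 <-> ~~q4))) | q6), ~q5.
    (((~q4 & (~q1 & (q6 <-> ~q6))) -> ((~q4 -> ~q5) & (~q2 <-> ~~q4))) | q6): β-rule — branch into ((~q4 & (~q1 & (q6 <-> ~q6))) -> ((~q4 -> ~q5) & (~q2 <-> ~~q4)))  //  q6.
      branch 1.1 (add ((~q4 & (~q1 & (q6 <-> ~q6))) -> ((~q4 -> ~q5) & (~q2 <-> ~~q4)))):
        ((~q4 & (~q1 & (q6 <-> ~q6))) -> ((~q4 -> ~q5) & (~q2 <-> ~~q4))): β-rule — branch into ~(~q4 & (~q1 & (q6 <-> ~q6)))  //  ((~q4 -> ~q5) & (~q2 <-> ~~q4)).
          branch 1.1.1 (add ~(~q4 & (~q1 & (q6 <-> ~q6)))):
            ~(~q4 & (~q1 & (q6 <-> ~q6))): β-rule — branch into ~~q4  //  ~(~q1 & (q6 <-> ~q6)).
              branch 1.1.1.1 (add ~~q4):
                ○ open, literals {q4=T, q5=F}.
              branch 1.1.1.2 (add ~(~q1 & (q6 <-> ~q6))):
                ~(~q1 & (q6 <-> ~q6)): β-rule — branch into ~~q1  //  ~(q6 <-> ~q6).
                  branch 1.1.1.2.1 (add ~~q1):
                    ○ open, literals {q1=T, q5=F}.
                  branch 1.1.1.2.2 (add ~(q6 <-> ~q6)):
                    ~(q6 <-> ~q6): β-rule — branch into q6, ~~q6  //  ~q6, ~q6.
                      branch 1.1.1.2.2.1 (add q6, ~~q6):
                        ○ open, literals {q5=F, q6=T}.
                      branch 1.1.1.2.2.2 (add ~q6, ~q6):
                        ○ open, literals {q5=F, q6=F}.
          branch 1.1.2 (add ((~q4 -> ~q5) & (~q2 <-> ~~q4))):
            ((~q4 -> ~q5) & (~q2 <-> ~~q4)): α-rule — add (~q4 -> ~q5), (~q2 <-> ~~q4).
            (~q4 -> ~q5): β-rule — branch into ~~q4  //  ~q5.
              branch 1.1.2.1 (add ~~q4):
                (~q2 <-> ~~q4): β-rule — branch into ~q2, ~~q4  //  ~~q2, ~~~q4.
                  branch 1.1.2.1.1 (add ~q2, ~~q4):
                    ~~q4: drop double negation, giving q4.
                    ○ open, literals {q2=F, q4=T, q5=F}.
                  branch 1.1.2.1.2 (add ~~q2, ~~~q4):
                    ~~~q4: drop double negation, giving ~q4.
                    × closes — contains both q4 and ~q4.
              branch 1.1.2.2 (add ~q5):
                (~q2 <-> ~~q4): β-rule — branch into ~q2, ~~q4  //  ~~q2, ~~~q4.
                  branch 1.1.2.2.1 (add ~q2, ~~q4):
                    ~~q4: drop double negation, giving q4.
                    ○ open, literals {q2=F, q4=T, q5=F}.
                  branch 1.1.2.2.2 (add ~~q2, ~~~q4):
                    ~~~q4: drop double negation, giving ~q4.
                    ○ open, literals {q2=T, q4=F, q5=F}.
      branch 1.2 (add q6):
        ○ open, literals {q5=F, q6=T}.
  branch 2 (add q1):
    ○ open, literals {q1=T}.
1 branch closed, 9 open.
An open branch gives a satisfying assignment: q4=T, q5=F.

Satisfiable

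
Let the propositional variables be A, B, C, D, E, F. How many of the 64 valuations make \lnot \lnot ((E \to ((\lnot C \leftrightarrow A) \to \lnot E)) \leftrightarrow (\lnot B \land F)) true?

24

Initial set: {\lnot \lnot ((E \to ((\lnot C \leftrightarrow A) \to \lnot E)) \leftrightarrow (\lnot B \land F))}.
\lnot \lnot ((E \to ((\lnot C \leftrightarrow A) \to \lnot E)) \leftrightarrow (\lnot B \land F)): drop double negation, giving ((E \to ((\lnot C \leftrightarrow A) \to \lnot E)) \leftrightarrow (\lnot B \land F)).
((E \to ((\lnot C \leftrightarrow A) \to \lnot E)) \leftrightarrow (\lnot B \land F)): β-rule — branch into (E \to ((\lnot C \leftrightarrow A) \to \lnot E)), (\lnot B \land F)  //  \lnot (E \to ((\lnot C \leftrightarrow A) \to \lnot E)), \lnot (\lnot B \land F).
  branch 1 (add (E \to ((\lnot C \leftrightarrow A) \to \lnot E)), (\lnot B \land F)):
    (\lnot B \land F): α-rule — add \lnot B, F.
    (E \to ((\lnot C \leftrightarrow A) \to \lnot E)): β-rule — branch into \lnot E  //  ((\lnot C \leftrightarrow A) \to \lnot E).
      branch 1.1 (add \lnot E):
        ○ open, literals {B=F, E=F, F=T}.
      branch 1.2 (add ((\lnot C \leftrightarrow A) \to \lnot E)):
        ((\lnot C \leftrightarrow A) \to \lnot E): β-rule — branch into \lnot (\lnot C \leftrightarrow A)  //  \lnot E.
          branch 1.2.1 (add \lnot (\lnot C \leftrightarrow A)):
            \lnot (\lnot C \leftrightarrow A): β-rule — branch into \lnot C, \lnot A  //  \lnot \lnot C, A.
              branch 1.2.1.1 (add \lnot C, \lnot A):
                ○ open, literals {A=F, B=F, C=F, F=T}.
              branch 1.2.1.2 (add \lnot \lnot C, A):
                ○ open, literals {A=T, B=F, C=T, F=T}.
          branch 1.2.2 (add \lnot E):
            ○ open, literals {B=F, E=F, F=T}.
  branch 2 (add \lnot (E \to ((\lnot C \leftrightarrow A) \to \lnot E)), \lnot (\lnot B \land F)):
    \lnot (E \to ((\lnot C \leftrightarrow A) \to \lnot E)): α-rule — add E, \lnot ((\lnot C \leftrightarrow A) \to \lnot E).
    \lnot ((\lnot C \leftrightarrow A) \to \lnot E): α-rule — add (\lnot C \leftrightarrow A), \lnot \lnot E.
    \lnot (\lnot B \land F): β-rule — branch into \lnot \lnot B  //  \lnot F.
      branch 2.1 (add \lnot \lnot B):
        (\lnot C \leftrightarrow A): β-rule — branch into \lnot C, A  //  \lnot \lnot C, \lnot A.
          branch 2.1.1 (add \lnot C, A):
            ○ open, literals {A=T, B=T, C=F, E=T}.
          branch 2.1.2 (add \lnot \lnot C, \lnot A):
            ○ open, literals {A=F, B=T, C=T, E=T}.
      branch 2.2 (add \lnot F):
        (\lnot C \leftrightarrow A): β-rule — branch into \lnot C, A  //  \lnot \lnot C, \lnot A.
          branch 2.2.1 (add \lnot C, A):
            ○ open, literals {A=T, C=F, E=T, F=F}.
          branch 2.2.2 (add \lnot \lnot C, \lnot A):
            ○ open, literals {A=F, C=T, E=T, F=F}.
0 branches closed, 8 open.
Each open branch fixes some atoms; the unmentioned ones are free. Counting distinct full assignments: branch {B=F, E=F, F=T} (A, C, D) contributes 8 new; branch {A=F, B=F, C=F, F=T} (D, E) contributes 2 new; branch {A=T, B=F, C=T, F=T} (D, E) contributes 2 new; branch {B=F, E=F, F=T} (A, C, D) contributes 0 new; branch {A=T, B=T, C=F, E=T} (D, F) contributes 4 new; branch {A=F, B=T, C=T, E=T} (D, F) contributes 4 new; branch {A=T, C=F, E=T, F=F} (B, D) contributes 2 new; branch {A=F, C=T, E=T, F=F} (B, D) contributes 2 new. Total: 24.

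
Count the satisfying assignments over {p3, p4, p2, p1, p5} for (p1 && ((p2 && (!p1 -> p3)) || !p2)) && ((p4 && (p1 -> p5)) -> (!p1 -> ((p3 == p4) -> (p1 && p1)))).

16

Initial set: {((p1 && ((p2 && (!p1 -> p3)) || !p2)) && ((p4 && (p1 -> p5)) -> (!p1 -> ((p3 == p4) -> (p1 && p1)))))}.
((p1 && ((p2 && (!p1 -> p3)) || !p2)) && ((p4 && (p1 -> p5)) -> (!p1 -> ((p3 == p4) -> (p1 && p1))))): α-rule — add (p1 && ((p2 && (!p1 -> p3)) || !p2)), ((p4 && (p1 -> p5)) -> (!p1 -> ((p3 == p4) -> (p1 && p1)))).
(p1 && ((p2 && (!p1 -> p3)) || !p2)): α-rule — add p1, ((p2 && (!p1 -> p3)) || !p2).
((p4 && (p1 -> p5)) -> (!p1 -> ((p3 == p4) -> (p1 && p1)))): β-rule — branch into !(p4 && (p1 -> p5))  //  (!p1 -> ((p3 == p4) -> (p1 && p1))).
  branch 1 (add !(p4 && (p1 -> p5))):
    ((p2 && (!p1 -> p3)) || !p2): β-rule — branch into (p2 && (!p1 -> p3))  //  !p2.
      branch 1.1 (add (p2 && (!p1 -> p3))):
        (p2 && (!p1 -> p3)): α-rule — add p2, (!p1 -> p3).
        !(p4 && (p1 -> p5)): β-rule — branch into !p4  //  !(p1 -> p5).
          branch 1.1.1 (add !p4):
            (!p1 -> p3): β-rule — branch into !!p1  //  p3.
              branch 1.1.1.1 (add !!p1):
                ○ open, literals {p1=T, p2=T, p4=F}.
              branch 1.1.1.2 (add p3):
                ○ open, literals {p1=T, p2=T, p3=T, p4=F}.
          branch 1.1.2 (add !(p1 -> p5)):
            !(p1 -> p5): α-rule — add p1, !p5.
            (!p1 -> p3): β-rule — branch into !!p1  //  p3.
              branch 1.1.2.1 (add !!p1):
                ○ open, literals {p1=T, p2=T, p5=F}.
              branch 1.1.2.2 (add p3):
                ○ open, literals {p1=T, p2=T, p3=T, p5=F}.
      branch 1.2 (add !p2):
        !(p4 && (p1 -> p5)): β-rule — branch into !p4  //  !(p1 -> p5).
          branch 1.2.1 (add !p4):
            ○ open, literals {p1=T, p2=F, p4=F}.
          branch 1.2.2 (add !(p1 -> p5)):
            !(p1 -> p5): α-rule — add p1, !p5.
            ○ open, literals {p1=T, p2=F, p5=F}.
  branch 2 (add (!p1 -> ((p3 == p4) -> (p1 && p1)))):
    ((p2 && (!p1 -> p3)) || !p2): β-rule — branch into (p2 && (!p1 -> p3))  //  !p2.
      branch 2.1 (add (p2 && (!p1 -> p3))):
        (p2 && (!p1 -> p3)): α-rule — add p2, (!p1 -> p3).
        (!p1 -> ((p3 == p4) -> (p1 && p1))): β-rule — branch into !!p1  //  ((p3 == p4) -> (p1 && p1)).
          branch 2.1.1 (add !!p1):
            (!p1 -> p3): β-rule — branch into !!p1  //  p3.
              branch 2.1.1.1 (add !!p1):
                ○ open, literals {p1=T, p2=T}.
              branch 2.1.1.2 (add p3):
                ○ open, literals {p1=T, p2=T, p3=T}.
          branch 2.1.2 (add ((p3 == p4) -> (p1 && p1))):
            (!p1 -> p3): β-rule — branch into !!p1  //  p3.
              branch 2.1.2.1 (add !!p1):
                ((p3 == p4) -> (p1 && p1)): β-rule — branch into !(p3 == p4)  //  (p1 && p1).
                  branch 2.1.2.1.1 (add !(p3 == p4)):
                    !(p3 == p4): β-rule — branch into p3, !p4  //  !p3, p4.
                      branch 2.1.2.1.1.1 (add p3, !p4):
                        ○ open, literals {p1=T, p2=T, p3=T, p4=F}.
                      branch 2.1.2.1.1.2 (add !p3, p4):
                        ○ open, literals {p1=T, p2=T, p3=F, p4=T}.
                  branch 2.1.2.1.2 (add (p1 && p1)):
                    (p1 && p1): α-rule — add p1, p1.
                    ○ open, literals {p1=T, p2=T}.
              branch 2.1.2.2 (add p3):
                ((p3 == p4) -> (p1 && p1)): β-rule — branch into !(p3 == p4)  //  (p1 && p1).
                  branch 2.1.2.2.1 (add !(p3 == p4)):
                    !(p3 == p4): β-rule — branch into p3, !p4  //  !p3, p4.
                      branch 2.1.2.2.1.1 (add p3, !p4):
                        ○ open, literals {p1=T, p2=T, p3=T, p4=F}.
                      branch 2.1.2.2.1.2 (add !p3, p4):
                        × closes — contains both p3 and !p3.
                  branch 2.1.2.2.2 (add (p1 && p1)):
                    (p1 && p1): α-rule — add p1, p1.
                    ○ open, literals {p1=T, p2=T, p3=T}.
      branch 2.2 (add !p2):
        (!p1 -> ((p3 == p4) -> (p1 && p1))): β-rule — branch into !!p1  //  ((p3 == p4) -> (p1 && p1)).
          branch 2.2.1 (add !!p1):
            ○ open, literals {p1=T, p2=F}.
          branch 2.2.2 (add ((p3 == p4) -> (p1 && p1))):
            ((p3 == p4) -> (p1 && p1)): β-rule — branch into !(p3 == p4)  //  (p1 && p1).
              branch 2.2.2.1 (add !(p3 == p4)):
                !(p3 == p4): β-rule — branch into p3, !p4  //  !p3, p4.
                  branch 2.2.2.1.1 (add p3, !p4):
                    ○ open, literals {p1=T, p2=F, p3=T, p4=F}.
                  branch 2.2.2.1.2 (add !p3, p4):
                    ○ open, literals {p1=T, p2=F, p3=F, p4=T}.
              branch 2.2.2.2 (add (p1 && p1)):
                (p1 && p1): α-rule — add p1, p1.
                ○ open, literals {p1=T, p2=F}.
1 branch closed, 17 open.
Each open branch fixes some atoms; the unmentioned ones are free. Counting distinct full assignments: branch {p1=T, p2=T, p4=F} (p3, p5) contributes 4 new; branch {p1=T, p2=T, p3=T, p4=F} (p5) contributes 0 new; branch {p1=T, p2=T, p5=F} (p3, p4) contributes 2 new; branch {p1=T, p2=T, p3=T, p5=F} (p4) contributes 0 new; branch {p1=T, p2=F, p4=F} (p3, p5) contributes 4 new; branch {p1=T, p2=F, p5=F} (p3, p4) contributes 2 new; branch {p1=T, p2=T} (p3, p4, p5) contributes 2 new; branch {p1=T, p2=T, p3=T} (p4, p5) contributes 0 new; branch {p1=T, p2=T, p3=T, p4=F} (p5) contributes 0 new; branch {p1=T, p2=T, p3=F, p4=T} (p5) contributes 0 new; branch {p1=T, p2=T} (p3, p4, p5) contributes 0 new; branch {p1=T, p2=T, p3=T, p4=F} (p5) contributes 0 new; branch {p1=T, p2=T, p3=T} (p4, p5) contributes 0 new; branch {p1=T, p2=F} (p3, p4, p5) contributes 2 new; branch {p1=T, p2=F, p3=T, p4=F} (p5) contributes 0 new; branch {p1=T, p2=F, p3=F, p4=T} (p5) contributes 0 new; branch {p1=T, p2=F} (p3, p4, p5) contributes 0 new. Total: 16.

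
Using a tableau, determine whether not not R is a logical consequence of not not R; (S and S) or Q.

Yes

Initial set: {not not R; ((S and S) or Q); not not not R}.
not not R: drop double negation, giving R.
not not not R: drop double negation, giving not R.
× closes — contains both R and not R.
All 1 branch closes.
Every branch closed, so the premises entail the conclusion.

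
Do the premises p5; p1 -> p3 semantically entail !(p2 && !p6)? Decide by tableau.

Initial set: {T p5; T (p1 -> p3); F !(p2 && !p6)}.
F !(p2 && !p6): α-rule — add T p2, T !p6.
T (p1 -> p3): β-rule — branch into F p1  //  T p3.
  branch 1 (add F p1):
    ○ open, literals {p1=0, p2=1, p5=1, p6=0}.
  branch 2 (add T p3):
    ○ open, literals {p2=1, p3=1, p5=1, p6=0}.
0 branches closed, 2 open.
An open branch gives a countermodel: p1=0, p2=1, p5=1, p6=0 (unmentioned atoms arbitrary); the premises hold there but the conclusion fails.

No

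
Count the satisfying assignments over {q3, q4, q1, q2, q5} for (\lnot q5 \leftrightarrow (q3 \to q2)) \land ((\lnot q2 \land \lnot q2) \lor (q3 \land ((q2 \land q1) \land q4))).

9

Initial set: {T ((\lnot q5 \leftrightarrow (q3 \to q2)) \land ((\lnot q2 \land \lnot q2) \lor (q3 \land ((q2 \land q1) \land q4))))}.
T ((\lnot q5 \leftrightarrow (q3 \to q2)) \land ((\lnot q2 \land \lnot q2) \lor (q3 \land ((q2 \land q1) \land q4)))): α-rule — add T (\lnot q5 \leftrightarrow (q3 \to q2)), T ((\lnot q2 \land \lnot q2) \lor (q3 \land ((q2 \land q1) \land q4))).
T (\lnot q5 \leftrightarrow (q3 \to q2)): β-rule — branch into T \lnot q5, T (q3 \to q2)  //  F \lnot q5, F (q3 \to q2).
  branch 1 (add T \lnot q5, T (q3 \to q2)):
    T ((\lnot q2 \land \lnot q2) \lor (q3 \land ((q2 \land q1) \land q4))): β-rule — branch into T (\lnot q2 \land \lnot q2)  //  T (q3 \land ((q2 \land q1) \land q4)).
      branch 1.1 (add T (\lnot q2 \land \lnot q2)):
        T (\lnot q2 \land \lnot q2): α-rule — add T \lnot q2, T \lnot q2.
        T (q3 \to q2): β-rule — branch into F q3  //  T q2.
          branch 1.1.1 (add F q3):
            ○ open, literals {q2=false, q3=false, q5=false}.
          branch 1.1.2 (add T q2):
            × closes — contains both q2 and \lnot q2.
      branch 1.2 (add T (q3 \land ((q2 \land q1) \land q4))):
        T (q3 \land ((q2 \land q1) \land q4)): α-rule — add T q3, T ((q2 \land q1) \land q4).
        T ((q2 \land q1) \land q4): α-rule — add T (q2 \land q1), T q4.
        T (q2 \land q1): α-rule — add T q2, T q1.
        T (q3 \to q2): β-rule — branch into F q3  //  T q2.
          branch 1.2.1 (add F q3):
            × closes — contains both q3 and \lnot q3.
          branch 1.2.2 (add T q2):
            ○ open, literals {q1=true, q2=true, q3=true, q4=true, q5=false}.
  branch 2 (add F \lnot q5, F (q3 \to q2)):
    F (q3 \to q2): α-rule — add T q3, F q2.
    T ((\lnot q2 \land \lnot q2) \lor (q3 \land ((q2 \land q1) \land q4))): β-rule — branch into T (\lnot q2 \land \lnot q2)  //  T (q3 \land ((q2 \land q1) \land q4)).
      branch 2.1 (add T (\lnot q2 \land \lnot q2)):
        T (\lnot q2 \land \lnot q2): α-rule — add T \lnot q2, T \lnot q2.
        ○ open, literals {q2=false, q3=true, q5=true}.
      branch 2.2 (add T (q3 \land ((q2 \land q1) \land q4))):
        T (q3 \land ((q2 \land q1) \land q4)): α-rule — add T q3, T ((q2 \land q1) \land q4).
        T ((q2 \land q1) \land q4): α-rule — add T (q2 \land q1), T q4.
        T (q2 \land q1): α-rule — add T q2, T q1.
        × closes — contains both q2 and \lnot q2.
3 branches closed, 3 open.
Each open branch fixes some atoms; the unmentioned ones are free. Counting distinct full assignments: branch {q2=false, q3=false, q5=false} (q4, q1) contributes 4 new; branch {q1=true, q2=true, q3=true, q4=true, q5=false} (none free) contributes 1 new; branch {q2=false, q3=true, q5=true} (q4, q1) contributes 4 new. Total: 9.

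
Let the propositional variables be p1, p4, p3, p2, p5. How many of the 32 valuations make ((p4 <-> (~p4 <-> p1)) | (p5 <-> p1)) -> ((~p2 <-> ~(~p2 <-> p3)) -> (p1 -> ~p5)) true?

28

Initial set: {(((p4 <-> (~p4 <-> p1)) | (p5 <-> p1)) -> ((~p2 <-> ~(~p2 <-> p3)) -> (p1 -> ~p5)))}.
(((p4 <-> (~p4 <-> p1)) | (p5 <-> p1)) -> ((~p2 <-> ~(~p2 <-> p3)) -> (p1 -> ~p5))): β-rule — branch into ~((p4 <-> (~p4 <-> p1)) | (p5 <-> p1))  //  ((~p2 <-> ~(~p2 <-> p3)) -> (p1 -> ~p5)).
  branch 1 (add ~((p4 <-> (~p4 <-> p1)) | (p5 <-> p1))):
    ~((p4 <-> (~p4 <-> p1)) | (p5 <-> p1)): α-rule — add ~(p4 <-> (~p4 <-> p1)), ~(p5 <-> p1).
    ~(p4 <-> (~p4 <-> p1)): β-rule — branch into p4, ~(~p4 <-> p1)  //  ~p4, (~p4 <-> p1).
      branch 1.1 (add p4, ~(~p4 <-> p1)):
        ~(p5 <-> p1): β-rule — branch into p5, ~p1  //  ~p5, p1.
          branch 1.1.1 (add p5, ~p1):
            ~(~p4 <-> p1): β-rule — branch into ~p4, ~p1  //  ~~p4, p1.
              branch 1.1.1.1 (add ~p4, ~p1):
                × closes — contains both p4 and ~p4.
              branch 1.1.1.2 (add ~~p4, p1):
                × closes — contains both p1 and ~p1.
          branch 1.1.2 (add ~p5, p1):
            ~(~p4 <-> p1): β-rule — branch into ~p4, ~p1  //  ~~p4, p1.
              branch 1.1.2.1 (add ~p4, ~p1):
                × closes — contains both p4 and ~p4.
              branch 1.1.2.2 (add ~~p4, p1):
                ○ open, literals {p1=true, p4=true, p5=false}.
      branch 1.2 (add ~p4, (~p4 <-> p1)):
        ~(p5 <-> p1): β-rule — branch into p5, ~p1  //  ~p5, p1.
          branch 1.2.1 (add p5, ~p1):
            (~p4 <-> p1): β-rule — branch into ~p4, p1  //  ~~p4, ~p1.
              branch 1.2.1.1 (add ~p4, p1):
                × closes — contains both p1 and ~p1.
              branch 1.2.1.2 (add ~~p4, ~p1):
                × closes — contains both p4 and ~p4.
          branch 1.2.2 (add ~p5, p1):
            (~p4 <-> p1): β-rule — branch into ~p4, p1  //  ~~p4, ~p1.
              branch 1.2.2.1 (add ~p4, p1):
                ○ open, literals {p1=true, p4=false, p5=false}.
              branch 1.2.2.2 (add ~~p4, ~p1):
                × closes — contains both p4 and ~p4.
  branch 2 (add ((~p2 <-> ~(~p2 <-> p3)) -> (p1 -> ~p5))):
    ((~p2 <-> ~(~p2 <-> p3)) -> (p1 -> ~p5)): β-rule — branch into ~(~p2 <-> ~(~p2 <-> p3))  //  (p1 -> ~p5).
      branch 2.1 (add ~(~p2 <-> ~(~p2 <-> p3))):
        ~(~p2 <-> ~(~p2 <-> p3)): β-rule — branch into ~p2, ~~(~p2 <-> p3)  //  ~~p2, ~(~p2 <-> p3).
          branch 2.1.1 (add ~p2, ~~(~p2 <-> p3)):
            ~~(~p2 <-> p3): β-rule — branch into ~p2, p3  //  ~~p2, ~p3.
              branch 2.1.1.1 (add ~p2, p3):
                ○ open, literals {p2=false, p3=true}.
              branch 2.1.1.2 (add ~~p2, ~p3):
                × closes — contains both p2 and ~p2.
          branch 2.1.2 (add ~~p2, ~(~p2 <-> p3)):
            ~(~p2 <-> p3): β-rule — branch into ~p2, ~p3  //  ~~p2, p3.
              branch 2.1.2.1 (add ~p2, ~p3):
                × closes — contains both p2 and ~p2.
              branch 2.1.2.2 (add ~~p2, p3):
                ○ open, literals {p2=true, p3=true}.
      branch 2.2 (add (p1 -> ~p5)):
        (p1 -> ~p5): β-rule — branch into ~p1  //  ~p5.
          branch 2.2.1 (add ~p1):
            ○ open, literals {p1=false}.
          branch 2.2.2 (add ~p5):
            ○ open, literals {p5=false}.
8 branches closed, 6 open.
Each open branch fixes some atoms; the unmentioned ones are free. Counting distinct full assignments: branch {p1=true, p4=true, p5=false} (p3, p2) contributes 4 new; branch {p1=true, p4=false, p5=false} (p3, p2) contributes 4 new; branch {p2=false, p3=true} (p1, p4, p5) contributes 6 new; branch {p2=true, p3=true} (p1, p4, p5) contributes 6 new; branch {p1=false} (p4, p3, p2, p5) contributes 8 new; branch {p5=false} (p1, p4, p3, p2) contributes 0 new. Total: 28.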